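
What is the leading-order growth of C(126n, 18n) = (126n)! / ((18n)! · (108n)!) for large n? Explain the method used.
C(126n, 18n) ~ (823543/46656)^(18n) · sqrt(7/(12π·18n))

Write N = 18n. Apply Stirling to each factorial:
  (7N)! ~ sqrt(2π·7N) · (7N/e)^(7N),
  N! ~ sqrt(2π N) · (N/e)^N,
  (6N)! ~ sqrt(2π·6N) · (6N/e)^(6N).
The exponential factors combine to (7N)^(7N) / (N^N · (6N)^(6N)) = 7^(7N)/6^(6N) = (7^7/6^6)^N = (823543/46656)^N.
The square-root prefactors combine to sqrt(2π·7N) / (sqrt(2π N)·sqrt(2π·6N)) = sqrt(7 / (2π·6·N)) = sqrt(7/(12π·18n)).
Substituting N = 18n: C(126n, 18n) ~ (823543/46656)^(18n) · sqrt(7/(12π·18n)).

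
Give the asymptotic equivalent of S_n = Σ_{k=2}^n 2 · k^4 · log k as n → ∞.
S_n ~ 2 · n^5 log n / 5 − 2 · n^5 / 25

By integral comparison, S_n = ∫_1^n 2 · x^4 · log x dx + O(n^4 · log n). For the integral, ∫ x^4 log x dx = n^5 log n / 5 − n^5/25 (integration by parts). Hence S_n ~ 2 · n^5 log n / 5 − 2 · n^5 / 25.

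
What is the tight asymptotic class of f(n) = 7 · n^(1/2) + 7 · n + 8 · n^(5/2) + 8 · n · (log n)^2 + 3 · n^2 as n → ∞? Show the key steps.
f(n) ∈ Θ(n^(5/2))

Compare the terms by growth order. For large n, n^a · (log n)^b dominates n^a' · (log n)^b' iff a > a', or (a = a' and b > b'). Ranking the 5 terms shows the dominant one is 8 · n^(5/2). Hence f(n) ∈ Θ(n^(5/2)).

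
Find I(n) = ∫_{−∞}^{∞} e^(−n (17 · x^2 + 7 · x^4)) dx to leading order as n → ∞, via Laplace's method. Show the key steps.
I(n) ~ sqrt(π/(17n))

φ(x) = 17 · x^2 + 7 · x^4 has its unique global minimum at x* = 0 (since φ'(x) = 34x + 28x^3 = 0 only at x = 0 for real x with both coefficients positive, and φ → ∞ as |x| → ∞). At x* = 0, φ(0) = 0 and φ''(0) = 34. Laplace's method then gives
  I(n) ~ sqrt(2π / (n · φ''(0))) · e^(−n φ(0)) = sqrt(2π / (34n)) = sqrt(π/(17n)).
The 7 · x^4 term contributes only at subleading order (an O(1/n) relative correction).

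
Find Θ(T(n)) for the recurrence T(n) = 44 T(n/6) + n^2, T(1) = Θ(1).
T(n) = Θ(n^(log_6 44))

Master theorem: compare f(n) = n^2 to n^(log_6 44) where log_6 44 ≈ 2.112. Since 2 < log_6 44, we have f(n) = O(n^(log_6 44 − ε)) for some ε > 0 — Case 1. Hence T(n) = Θ(n^(log_6 44)).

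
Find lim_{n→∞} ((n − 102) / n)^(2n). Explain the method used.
lim = e^(−204)

Rewrite as (1 − 102/n)^(2n). By the standard limit (1 + x/n)^n → e^x, we have (1 − 102/n)^n → e^(−102), and raising to the 2nd power gives e^(−204).
More precisely, ln[(1 − 102/n)^(2n)] = 2n · ln(1 − 102/n) = 2n · (-102/n + O(1/n^2)) = -204 + O(1/n) → -204.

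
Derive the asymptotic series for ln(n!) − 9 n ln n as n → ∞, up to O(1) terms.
ln(n!) − 9 n ln n = −8 n ln n − n + (1/2) ln(2π n) + O(1/n)

Stirling: ln((n)!) = n ln(n) − n + (1/2) ln(2π·n) + O(1/n).
Here n ln(n) = n ln n.
Subtract 9n ln n: leading term is (1 − 9) n ln n = −8 n ln n. The next term is −n. Then the (1/2) ln(2π·n) correction.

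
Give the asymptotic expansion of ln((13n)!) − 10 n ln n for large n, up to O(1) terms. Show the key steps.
ln((13n)!) − 10 n ln n = 3 n ln n + 13(ln 13 − 1) n + (1/2) ln(2π·13n) + O(1/n)

Stirling: ln((13n)!) = 13n ln(13n) − 13n + (1/2) ln(2π·13n) + O(1/n).
Expand 13n ln(13n) = 13n (ln n + ln 13) = 13n ln n + 13n ln 13.
Subtract 10n ln n: leading term is (13 − 10) n ln n = 3 n ln n. The next term is 13n ln 13 − 13n = 13(ln 13 − 1) n. Then the (1/2) ln(2π·13n) correction.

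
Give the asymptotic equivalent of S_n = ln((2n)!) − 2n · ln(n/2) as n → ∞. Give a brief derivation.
S_n ~ 2n · (ln 4 − 1) + O(ln n)

Stirling: ln((2n)!) = 2n ln(2n) − 2n + O(ln n).
  S_n = 2n ln(2n) − 2n − 2n ln(n/2) + O(ln n)
      = 2n ln(2n) − 2n ln n + 2n ln 2 − 2n + O(ln n)
      = 2n ln 2 + 2n ln 2 − 2n + O(ln n)
      = 2n (ln 4 − 1) + O(ln n).
Numerically ln(4) − 1 ≈ 0.3863.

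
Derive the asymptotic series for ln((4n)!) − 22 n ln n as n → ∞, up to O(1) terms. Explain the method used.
ln((4n)!) − 22 n ln n = −18 n ln n + 4(ln 4 − 1) n + (1/2) ln(2π·4n) + O(1/n)

Stirling: ln((4n)!) = 4n ln(4n) − 4n + (1/2) ln(2π·4n) + O(1/n).
Expand 4n ln(4n) = 4n (ln n + ln 4) = 4n ln n + 4n ln 4.
Subtract 22n ln n: leading term is (4 − 22) n ln n = −18 n ln n. The next term is 4n ln 4 − 4n = 4(ln 4 − 1) n. Then the (1/2) ln(2π·4n) correction.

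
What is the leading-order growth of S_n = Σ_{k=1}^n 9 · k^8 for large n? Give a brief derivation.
S_n ~ n^9

By integral comparison (Euler-Maclaurin), Σ_{k=1}^n 9 · k^8 = 9 · ∫_0^n x^8 dx + O(n^8) = 9 · n^9/9 = n^9 + O(n^8). (Equivalently, Faulhaber's formula gives the same leading term.)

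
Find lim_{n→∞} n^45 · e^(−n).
lim = 0

Exponentials with base > 1 dominate every fixed polynomial: for any fixed c, n^c / e^n → 0 as n → ∞ (e.g. by the ratio test, or since e^n grows faster than any power of n). Hence n^45 · e^(−n) = n^45 / e^n → 0.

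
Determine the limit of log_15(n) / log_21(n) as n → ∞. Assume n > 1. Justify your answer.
lim = ln(21) / ln(15) = log_15(21)

Change of base: log_15(n) = ln n / ln 15 and log_21(n) = ln n / ln 21. The ratio is (ln n / ln 15) · (ln 21 / ln n) = ln 21 / ln 15, a constant independent of n. So the limit is ln 21 / ln 15 = log_15(21).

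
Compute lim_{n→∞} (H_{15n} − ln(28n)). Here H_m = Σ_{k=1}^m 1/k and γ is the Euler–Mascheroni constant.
lim = ln(15/28) + γ

By Euler-Maclaurin, H_m = ln m + γ + O(1/m). So
  H_{15n} − ln(28n) = ln(15n) + γ − ln(28n) + O(1/n)
                       = ln(15/28) + γ + O(1/n).
Hence the limit is ln(15/28) + γ.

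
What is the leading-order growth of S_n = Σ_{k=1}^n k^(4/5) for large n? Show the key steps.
S_n ~ (5/9) · n^(9/5)

Integral comparison: Σ_{k=1}^n k^(4/5) = ∫_0^n x^(4/5) dx + O(n^(4/5)). The integral is n^(1 + 4/5) / (1 + 4/5) = n^((4+5)/5) / ((4+5)/5) = (5/9) · n^(9/5).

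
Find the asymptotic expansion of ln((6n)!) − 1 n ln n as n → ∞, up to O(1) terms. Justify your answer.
ln((6n)!) − 1 n ln n = 5 n ln n + 6(ln 6 − 1) n + (1/2) ln(2π·6n) + O(1/n)

Stirling: ln((6n)!) = 6n ln(6n) − 6n + (1/2) ln(2π·6n) + O(1/n).
Expand 6n ln(6n) = 6n (ln n + ln 6) = 6n ln n + 6n ln 6.
Subtract 1n ln n: leading term is (6 − 1) n ln n = 5 n ln n. The next term is 6n ln 6 − 6n = 6(ln 6 − 1) n. Then the (1/2) ln(2π·6n) correction.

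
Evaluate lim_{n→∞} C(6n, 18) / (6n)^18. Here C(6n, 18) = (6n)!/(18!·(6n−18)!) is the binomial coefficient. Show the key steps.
lim = 1/18! = 1/6402373705728000

With N = 6n → ∞: C(N, 18) / N^18 = [N(N−1)…(N−17)] / (18! · N^18) = (1/18!) · 1 · (1 − 1/(6n)) · … · (1 − 17/(6n)). Each factor → 1 as N → ∞, so the limit is 1/18! = 1/6402373705728000.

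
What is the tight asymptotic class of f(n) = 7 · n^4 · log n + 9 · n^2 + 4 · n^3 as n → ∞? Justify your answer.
f(n) ∈ Θ(n^4 · log n)

Compare the terms by growth order. For large n, n^a · (log n)^b dominates n^a' · (log n)^b' iff a > a', or (a = a' and b > b'). Ranking the 3 terms shows the dominant one is 7 · n^4 · log n. Hence f(n) ∈ Θ(n^4 · log n).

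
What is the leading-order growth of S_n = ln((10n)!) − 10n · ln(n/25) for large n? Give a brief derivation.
S_n ~ 10n · (ln 250 − 1) + O(ln n)

Stirling: ln((10n)!) = 10n ln(10n) − 10n + O(ln n).
  S_n = 10n ln(10n) − 10n − 10n ln(n/25) + O(ln n)
      = 10n ln(10n) − 10n ln n + 10n ln 25 − 10n + O(ln n)
      = 10n ln 10 + 10n ln 25 − 10n + O(ln n)
      = 10n (ln 250 − 1) + O(ln n).
Numerically ln(250) − 1 ≈ 4.5215.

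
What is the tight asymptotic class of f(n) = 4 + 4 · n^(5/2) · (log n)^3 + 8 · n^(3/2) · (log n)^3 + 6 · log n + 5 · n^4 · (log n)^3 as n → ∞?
f(n) ∈ Θ(n^4 · (log n)^3)

Compare the terms by growth order. For large n, n^a · (log n)^b dominates n^a' · (log n)^b' iff a > a', or (a = a' and b > b'). Ranking the 5 terms shows the dominant one is 5 · n^4 · (log n)^3. Hence f(n) ∈ Θ(n^4 · (log n)^3).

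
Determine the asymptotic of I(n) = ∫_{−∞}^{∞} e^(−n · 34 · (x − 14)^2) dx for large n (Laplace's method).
I(n) = sqrt(π/(34n))

Here φ(x) = 34 · (x − 14)^2 has its unique minimum at x* = 14 with φ(x*) = 0 and φ''(x*) = 68. Laplace's method gives
  I(n) ~ e^(−n φ(x*)) · sqrt(2π / (n · φ''(x*))) = sqrt(2π / (68n)) = sqrt(π/(34n)).
This is exact: substituting u = (x − 14)·sqrt(34n) gives I(n) = (1/sqrt(34n)) ∫_{−∞}^{∞} e^(−u^2) du = sqrt(π/(34n)).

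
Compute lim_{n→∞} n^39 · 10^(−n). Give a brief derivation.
lim = 0

Exponentials with base > 1 dominate every fixed polynomial: for any fixed c, n^c / 10^n → 0 as n → ∞ (e.g. by the ratio test, or by writing 10^n = e^(n ln 10) and noting e^(n ln 10) / n^c → ∞). Hence n^39 · 10^(−n) = n^39 / 10^n → 0.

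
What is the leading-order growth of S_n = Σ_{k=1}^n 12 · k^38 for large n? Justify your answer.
S_n ~ 4 · n^39 / 13

By integral comparison (Euler-Maclaurin), Σ_{k=1}^n 12 · k^38 = 12 · ∫_0^n x^38 dx + O(n^38) = 12 · n^39/39 = 4 · n^39 / 13 + O(n^38). (Equivalently, Faulhaber's formula gives the same leading term.)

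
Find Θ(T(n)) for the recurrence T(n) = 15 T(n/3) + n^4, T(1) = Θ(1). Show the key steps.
T(n) = Θ(n^4)

log_3 15 ≈ 2.465. f(n) = n^4 dominates n^(log_3 15) since 4 > 2.465, and the regularity condition a·f(n/b) = 15·(n/3)^4 = (15/81)·n^4 ≤ c·f(n) holds with c = 15/81 ≈ 0.185 < 1. So this is Case 3: T(n) = Θ(f(n)) = Θ(n^4).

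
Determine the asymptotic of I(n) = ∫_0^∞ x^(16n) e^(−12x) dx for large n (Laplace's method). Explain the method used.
I(n) ~ (sqrt(2π·16n) / 12) · (16n/(12e))^(16n)

Write the integrand as exp(16n ln x − 12x) and set f(x) = 16n ln x − 12x. Then f'(x) = 16n/x − 12 = 0 at x* = 16n/12, and f''(x*) = −16n/x*^2 = −12^2/(16n). Laplace's method (interior maximum) gives
  I(n) ~ e^(f(x*)) · sqrt(2π / |f''(x*)|)
        = exp(16n ln(16n/12) − 16n) · sqrt(2π · 16n / 12^2)
        = (16n/12)^(16n) e^(−16n) · sqrt(2π·16n) / 12
        = (sqrt(2π·16n) / 12) · (16n/(12e))^(16n).
This matches Γ(16n+1)/12^(16n+1) with Stirling applied to Γ.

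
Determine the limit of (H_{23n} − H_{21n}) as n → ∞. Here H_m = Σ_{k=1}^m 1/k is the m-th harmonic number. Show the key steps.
lim = ln(23/21)

Euler-Maclaurin gives H_m = ln m + γ + 1/(2m) + O(1/m^2). The γ and O(1/m) terms cancel in the difference:
  H_{23n} − H_{21n} = ln(23n) − ln(21n) + O(1/n) = ln(23/21) + O(1/n).
Hence the limit is ln(23/21).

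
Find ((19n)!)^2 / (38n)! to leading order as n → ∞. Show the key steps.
((19n)!)^2/(38n)! ~ ((2π·19n)^(1/2) / sqrt(2)) · 2^(−2·19n)  →  0

Write N = 19n. Stirling: N! ~ sqrt(2π N)(N/e)^N and (2N)! ~ sqrt(2π·2N)·(2N/e)^(2N).
  (N!)^2/(2N)! ~ (2π N)^(2/2) (N/e)^(2N) / [sqrt(2π·2N) (2N/e)^(2N)]
     = (2π N)^(2/2) / sqrt(2π·2N) · (N/(2N))^(2N)
     = (2π N)^((2−1)/2) / sqrt(2) · 2^(−2N).
Since 2^2 > 1, the factor 2^(−2N) decays exponentially, so the ratio → 0. Substituting N = 19n gives the stated form.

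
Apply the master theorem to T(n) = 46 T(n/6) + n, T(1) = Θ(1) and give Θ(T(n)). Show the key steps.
T(n) = Θ(n^(log_6 46))

Master theorem: compare f(n) = n to n^(log_6 46) where log_6 46 ≈ 2.137. Since 1 < log_6 46, we have f(n) = O(n^(log_6 46 − ε)) for some ε > 0 — Case 1. Hence T(n) = Θ(n^(log_6 46)).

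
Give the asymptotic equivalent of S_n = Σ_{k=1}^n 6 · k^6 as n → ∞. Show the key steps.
S_n ~ 6 · n^7 / 7

By integral comparison (Euler-Maclaurin), Σ_{k=1}^n 6 · k^6 = 6 · ∫_0^n x^6 dx + O(n^6) = 6 · n^7/7 + O(n^6). (Equivalently, Faulhaber's formula gives the same leading term.)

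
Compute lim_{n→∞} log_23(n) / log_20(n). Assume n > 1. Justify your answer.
lim = ln(20) / ln(23) = log_23(20)

Change of base: log_23(n) = ln n / ln 23 and log_20(n) = ln n / ln 20. The ratio is (ln n / ln 23) · (ln 20 / ln n) = ln 20 / ln 23, a constant independent of n. So the limit is ln 20 / ln 23 = log_23(20).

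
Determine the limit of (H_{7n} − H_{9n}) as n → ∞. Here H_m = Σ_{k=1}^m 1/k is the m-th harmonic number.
lim = ln(7/9)

Euler-Maclaurin gives H_m = ln m + γ + 1/(2m) + O(1/m^2). The γ and O(1/m) terms cancel in the difference:
  H_{7n} − H_{9n} = ln(7n) − ln(9n) + O(1/n) = ln(7/9) + O(1/n).
Hence the limit is ln(7/9).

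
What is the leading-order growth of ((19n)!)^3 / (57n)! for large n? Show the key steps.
((19n)!)^3/(57n)! ~ ((2π·19n)^(2/2) / sqrt(3)) · 3^(−3·19n)  →  0

Write N = 19n. Stirling: N! ~ sqrt(2π N)(N/e)^N and (3N)! ~ sqrt(2π·3N)·(3N/e)^(3N).
  (N!)^3/(3N)! ~ (2π N)^(3/2) (N/e)^(3N) / [sqrt(2π·3N) (3N/e)^(3N)]
     = (2π N)^(3/2) / sqrt(2π·3N) · (N/(3N))^(3N)
     = (2π N)^((3−1)/2) / sqrt(3) · 3^(−3N).
Since 3^3 > 1, the factor 3^(−3N) decays exponentially, so the ratio → 0. Substituting N = 19n gives the stated form.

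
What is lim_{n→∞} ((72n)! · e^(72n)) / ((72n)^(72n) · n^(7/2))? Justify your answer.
lim = 0

Stirling: (72n)! ~ sqrt(2π·72n) · (72n/e)^(72n). Hence
  (72n)! · e^(72n) / (72n)^(72n) ~ sqrt(2π·72n).
Dividing by n^(7/2): sqrt(2π·72n) / n^(7/2) = sqrt(2π·72) · n^((1−7)/2), so the expression behaves like sqrt(2π·72) · n^((1−7)/2) → 0.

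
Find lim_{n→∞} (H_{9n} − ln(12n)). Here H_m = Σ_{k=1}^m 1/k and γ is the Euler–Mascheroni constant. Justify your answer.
lim = ln(3/4) + γ

By Euler-Maclaurin, H_m = ln m + γ + O(1/m). So
  H_{9n} − ln(12n) = ln(9n) + γ − ln(12n) + O(1/n)
                       = ln(9/12) + γ + O(1/n).
Hence the limit is ln(9/12) + γ (= ln(3/4)).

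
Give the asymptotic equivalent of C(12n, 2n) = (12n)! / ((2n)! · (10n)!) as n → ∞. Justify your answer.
C(12n, 2n) ~ (46656/3125)^(2n) · sqrt(3/(5π·2n))

Write N = 2n. Apply Stirling to each factorial:
  (6N)! ~ sqrt(2π·6N) · (6N/e)^(6N),
  N! ~ sqrt(2π N) · (N/e)^N,
  (5N)! ~ sqrt(2π·5N) · (5N/e)^(5N).
The exponential factors combine to (6N)^(6N) / (N^N · (5N)^(5N)) = 6^(6N)/5^(5N) = (6^6/5^5)^N = (46656/3125)^N.
The square-root prefactors combine to sqrt(2π·6N) / (sqrt(2π N)·sqrt(2π·5N)) = sqrt(6 / (2π·5·N)) = sqrt(3/(5π·2n)).
Substituting N = 2n: C(12n, 2n) ~ (46656/3125)^(2n) · sqrt(3/(5π·2n)).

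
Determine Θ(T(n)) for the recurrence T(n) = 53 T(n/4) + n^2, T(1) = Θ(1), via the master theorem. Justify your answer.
T(n) = Θ(n^(log_4 53))

Master theorem: compare f(n) = n^2 to n^(log_4 53) where log_4 53 ≈ 2.864. Since 2 < log_4 53, we have f(n) = O(n^(log_4 53 − ε)) for some ε > 0 — Case 1. Hence T(n) = Θ(n^(log_4 53)).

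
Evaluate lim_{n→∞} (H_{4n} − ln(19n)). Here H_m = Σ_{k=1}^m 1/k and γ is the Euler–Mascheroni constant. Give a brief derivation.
lim = ln(4/19) + γ

By Euler-Maclaurin, H_m = ln m + γ + O(1/m). So
  H_{4n} − ln(19n) = ln(4n) + γ − ln(19n) + O(1/n)
                       = ln(4/19) + γ + O(1/n).
Hence the limit is ln(4/19) + γ.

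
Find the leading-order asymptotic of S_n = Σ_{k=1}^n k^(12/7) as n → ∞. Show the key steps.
S_n ~ (7/19) · n^(19/7)

Integral comparison: Σ_{k=1}^n k^(12/7) = ∫_0^n x^(12/7) dx + O(n^(12/7)). The integral is n^(1 + 12/7) / (1 + 12/7) = n^((12+7)/7) / ((12+7)/7) = (7/19) · n^(19/7).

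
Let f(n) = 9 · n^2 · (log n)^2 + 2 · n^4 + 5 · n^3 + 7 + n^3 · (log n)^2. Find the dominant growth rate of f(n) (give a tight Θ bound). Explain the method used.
f(n) ∈ Θ(n^4)

Compare the terms by growth order. For large n, n^a · (log n)^b dominates n^a' · (log n)^b' iff a > a', or (a = a' and b > b'). Ranking the 5 terms shows the dominant one is 2 · n^4. Hence f(n) ∈ Θ(n^4).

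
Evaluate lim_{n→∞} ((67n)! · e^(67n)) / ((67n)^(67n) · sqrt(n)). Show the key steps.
lim = sqrt(2π·67)

Stirling: (67n)! ~ sqrt(2π·67n) · (67n/e)^(67n). Hence
  (67n)! · e^(67n) / (67n)^(67n) ~ sqrt(2π·67n).
Dividing by sqrt(n): sqrt(2π·67n) / sqrt(n) = sqrt(2π·67) · n^((1−1)/2), so the limit is sqrt(2π·67).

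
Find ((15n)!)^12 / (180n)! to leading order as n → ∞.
((15n)!)^12/(180n)! ~ ((2π·15n)^(11/2) / sqrt(12)) · 12^(−12·15n)  →  0

Write N = 15n. Stirling: N! ~ sqrt(2π N)(N/e)^N and (12N)! ~ sqrt(2π·12N)·(12N/e)^(12N).
  (N!)^12/(12N)! ~ (2π N)^(12/2) (N/e)^(12N) / [sqrt(2π·12N) (12N/e)^(12N)]
     = (2π N)^(12/2) / sqrt(2π·12N) · (N/(12N))^(12N)
     = (2π N)^((12−1)/2) / sqrt(12) · 12^(−12N).
Since 12^12 > 1, the factor 12^(−12N) decays exponentially, so the ratio → 0. Substituting N = 15n gives the stated form.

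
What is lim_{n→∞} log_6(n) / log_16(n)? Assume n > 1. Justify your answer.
lim = ln(16) / ln(6) = log_6(16)

Change of base: log_6(n) = ln n / ln 6 and log_16(n) = ln n / ln 16. The ratio is (ln n / ln 6) · (ln 16 / ln n) = ln 16 / ln 6, a constant independent of n. So the limit is ln 16 / ln 6 = log_6(16).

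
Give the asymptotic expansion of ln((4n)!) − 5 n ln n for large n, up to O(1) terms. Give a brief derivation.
ln((4n)!) − 5 n ln n = −n ln n + 4(ln 4 − 1) n + (1/2) ln(2π·4n) + O(1/n)

Stirling: ln((4n)!) = 4n ln(4n) − 4n + (1/2) ln(2π·4n) + O(1/n).
Expand 4n ln(4n) = 4n (ln n + ln 4) = 4n ln n + 4n ln 4.
Subtract 5n ln n: leading term is (4 − 5) n ln n = −n ln n. The next term is 4n ln 4 − 4n = 4(ln 4 − 1) n. Then the (1/2) ln(2π·4n) correction.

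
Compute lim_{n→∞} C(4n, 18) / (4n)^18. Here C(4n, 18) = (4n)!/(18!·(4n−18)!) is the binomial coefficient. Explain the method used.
lim = 1/18! = 1/6402373705728000

With N = 4n → ∞: C(N, 18) / N^18 = [N(N−1)…(N−17)] / (18! · N^18) = (1/18!) · 1 · (1 − 1/(4n)) · … · (1 − 17/(4n)). Each factor → 1 as N → ∞, so the limit is 1/18! = 1/6402373705728000.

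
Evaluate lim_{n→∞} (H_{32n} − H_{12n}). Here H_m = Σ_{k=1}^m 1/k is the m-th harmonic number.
lim = ln(32/12) = ln(8/3)

Euler-Maclaurin gives H_m = ln m + γ + 1/(2m) + O(1/m^2). The γ and O(1/m) terms cancel in the difference:
  H_{32n} − H_{12n} = ln(32n) − ln(12n) + O(1/n) = ln(32/12) + O(1/n).
Hence the limit is ln(32/12) = ln(8/3).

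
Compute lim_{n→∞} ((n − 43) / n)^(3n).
lim = e^(−129)

Rewrite as (1 − 43/n)^(3n). By the standard limit (1 + x/n)^n → e^x, we have (1 − 43/n)^n → e^(−43), and raising to the 3rd power gives e^(−129).
More precisely, ln[(1 − 43/n)^(3n)] = 3n · ln(1 − 43/n) = 3n · (-43/n + O(1/n^2)) = -129 + O(1/n) → -129.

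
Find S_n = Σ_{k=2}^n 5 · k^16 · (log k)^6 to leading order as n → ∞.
S_n ~ 5 · n^17 · (log n)^6 / 17

By integral comparison, S_n = ∫_1^n 5 · x^16 · (log x)^6 dx + O(n^16 · (log n)^6). For the integral, the leading term of ∫_1^n x^16 (log x)^6 dx is n^17/17 · (log n)^6 (by repeated integration by parts; each step lowers the log-exponent and produces a relatively O(1/log n) correction). Hence S_n ~ 5 · n^17 · (log n)^6 / 17.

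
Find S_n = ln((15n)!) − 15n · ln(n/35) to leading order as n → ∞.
S_n ~ 15n · (ln 525 − 1) + O(ln n)

Stirling: ln((15n)!) = 15n ln(15n) − 15n + O(ln n).
  S_n = 15n ln(15n) − 15n − 15n ln(n/35) + O(ln n)
      = 15n ln(15n) − 15n ln n + 15n ln 35 − 15n + O(ln n)
      = 15n ln 15 + 15n ln 35 − 15n + O(ln n)
      = 15n (ln 525 − 1) + O(ln n).
Numerically ln(525) − 1 ≈ 5.2634.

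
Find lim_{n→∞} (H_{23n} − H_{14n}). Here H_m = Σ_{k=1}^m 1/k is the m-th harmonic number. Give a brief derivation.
lim = ln(23/14)

Euler-Maclaurin gives H_m = ln m + γ + 1/(2m) + O(1/m^2). The γ and O(1/m) terms cancel in the difference:
  H_{23n} − H_{14n} = ln(23n) − ln(14n) + O(1/n) = ln(23/14) + O(1/n).
Hence the limit is ln(23/14).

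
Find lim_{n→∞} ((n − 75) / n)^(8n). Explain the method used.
lim = e^(−600)

Rewrite as (1 − 75/n)^(8n). By the standard limit (1 + x/n)^n → e^x, we have (1 − 75/n)^n → e^(−75), and raising to the 8th power gives e^(−600).
More precisely, ln[(1 − 75/n)^(8n)] = 8n · ln(1 − 75/n) = 8n · (-75/n + O(1/n^2)) = -600 + O(1/n) → -600.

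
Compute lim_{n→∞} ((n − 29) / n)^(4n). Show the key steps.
lim = e^(−116)

Rewrite as (1 − 29/n)^(4n). By the standard limit (1 + x/n)^n → e^x, we have (1 − 29/n)^n → e^(−29), and raising to the 4th power gives e^(−116).
More precisely, ln[(1 − 29/n)^(4n)] = 4n · ln(1 − 29/n) = 4n · (-29/n + O(1/n^2)) = -116 + O(1/n) → -116.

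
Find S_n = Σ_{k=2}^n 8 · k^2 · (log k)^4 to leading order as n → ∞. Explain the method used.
S_n ~ 8 · n^3 · (log n)^4 / 3

By integral comparison, S_n = ∫_1^n 8 · x^2 · (log x)^4 dx + O(n^2 · (log n)^4). For the integral, the leading term of ∫_1^n x^2 (log x)^4 dx is n^3/3 · (log n)^4 (by repeated integration by parts; each step lowers the log-exponent and produces a relatively O(1/log n) correction). Hence S_n ~ 8 · n^3 · (log n)^4 / 3.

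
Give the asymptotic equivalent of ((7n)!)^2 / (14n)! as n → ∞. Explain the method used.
((7n)!)^2/(14n)! ~ ((2π·7n)^(1/2) / sqrt(2)) · 2^(−2·7n)  →  0

Write N = 7n. Stirling: N! ~ sqrt(2π N)(N/e)^N and (2N)! ~ sqrt(2π·2N)·(2N/e)^(2N).
  (N!)^2/(2N)! ~ (2π N)^(2/2) (N/e)^(2N) / [sqrt(2π·2N) (2N/e)^(2N)]
     = (2π N)^(2/2) / sqrt(2π·2N) · (N/(2N))^(2N)
     = (2π N)^((2−1)/2) / sqrt(2) · 2^(−2N).
Since 2^2 > 1, the factor 2^(−2N) decays exponentially, so the ratio → 0. Substituting N = 7n gives the stated form.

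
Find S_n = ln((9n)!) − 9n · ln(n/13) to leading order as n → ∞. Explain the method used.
S_n ~ 9n · (ln 117 − 1) + O(ln n)

Stirling: ln((9n)!) = 9n ln(9n) − 9n + O(ln n).
  S_n = 9n ln(9n) − 9n − 9n ln(n/13) + O(ln n)
      = 9n ln(9n) − 9n ln n + 9n ln 13 − 9n + O(ln n)
      = 9n ln 9 + 9n ln 13 − 9n + O(ln n)
      = 9n (ln 117 − 1) + O(ln n).
Numerically ln(117) − 1 ≈ 3.7622.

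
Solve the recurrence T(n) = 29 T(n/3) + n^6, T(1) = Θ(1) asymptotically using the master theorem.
T(n) = Θ(n^6)

log_3 29 ≈ 3.065. f(n) = n^6 dominates n^(log_3 29) since 6 > 3.065, and the regularity condition a·f(n/b) = 29·(n/3)^6 = (29/729)·n^6 ≤ c·f(n) holds with c = 29/729 ≈ 0.0398 < 1. So this is Case 3: T(n) = Θ(f(n)) = Θ(n^6).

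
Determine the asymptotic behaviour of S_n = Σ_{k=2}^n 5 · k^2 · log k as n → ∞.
S_n ~ 5 · n^3 log n / 3 − 5 · n^3 / 9

By integral comparison, S_n = ∫_1^n 5 · x^2 · log x dx + O(n^2 · log n). For the integral, ∫ x^2 log x dx = n^3 log n / 3 − n^3/9 (integration by parts). Hence S_n ~ 5 · n^3 log n / 3 − 5 · n^3 / 9.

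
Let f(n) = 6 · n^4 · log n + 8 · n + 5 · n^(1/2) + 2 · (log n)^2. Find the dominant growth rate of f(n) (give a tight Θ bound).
f(n) ∈ Θ(n^4 · log n)

Compare the terms by growth order. For large n, n^a · (log n)^b dominates n^a' · (log n)^b' iff a > a', or (a = a' and b > b'). Ranking the 4 terms shows the dominant one is 6 · n^4 · log n. Hence f(n) ∈ Θ(n^4 · log n).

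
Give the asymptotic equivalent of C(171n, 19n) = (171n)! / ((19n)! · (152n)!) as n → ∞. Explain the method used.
C(171n, 19n) ~ (387420489/16777216)^(19n) · sqrt(9/(16π·19n))

Write N = 19n. Apply Stirling to each factorial:
  (9N)! ~ sqrt(2π·9N) · (9N/e)^(9N),
  N! ~ sqrt(2π N) · (N/e)^N,
  (8N)! ~ sqrt(2π·8N) · (8N/e)^(8N).
The exponential factors combine to (9N)^(9N) / (N^N · (8N)^(8N)) = 9^(9N)/8^(8N) = (9^9/8^8)^N = (387420489/16777216)^N.
The square-root prefactors combine to sqrt(2π·9N) / (sqrt(2π N)·sqrt(2π·8N)) = sqrt(9 / (2π·8·N)) = sqrt(9/(16π·19n)).
Substituting N = 19n: C(171n, 19n) ~ (387420489/16777216)^(19n) · sqrt(9/(16π·19n)).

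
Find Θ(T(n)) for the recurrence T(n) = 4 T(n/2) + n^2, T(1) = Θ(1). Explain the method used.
T(n) = Θ(n^2 log n)

log_2 4 = 2, and f(n) = n^2 = Θ(n^(log_2 4)). This is Case 2 of the master theorem: T(n) = Θ(f(n) · log n) = Θ(n^2 log n).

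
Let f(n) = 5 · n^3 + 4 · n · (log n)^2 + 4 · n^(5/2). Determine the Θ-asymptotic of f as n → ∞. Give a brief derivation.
f(n) ∈ Θ(n^3)

Compare the terms by growth order. For large n, n^a · (log n)^b dominates n^a' · (log n)^b' iff a > a', or (a = a' and b > b'). Ranking the 3 terms shows the dominant one is 5 · n^3. Hence f(n) ∈ Θ(n^3).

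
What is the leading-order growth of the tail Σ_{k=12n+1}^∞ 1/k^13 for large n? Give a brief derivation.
Σ_{k>12n} 1/k^13 ~ 1/(12 · (12n)^12)

Compare to the integral: ∫_{12n}^∞ x^(−13) dx = [−x^(−12)/12]_{12n}^∞ = 1/((13−1)·(12n)^12). Euler-Maclaurin then gives
  Σ_{k>12n} 1/k^13 = ∫_{12n}^∞ dx/x^13 − 1/(2·(12n)^13) + O(1/(12n)^14).
(Equivalently this is ζ(13) − Σ_{k≤12n} 1/k^13.)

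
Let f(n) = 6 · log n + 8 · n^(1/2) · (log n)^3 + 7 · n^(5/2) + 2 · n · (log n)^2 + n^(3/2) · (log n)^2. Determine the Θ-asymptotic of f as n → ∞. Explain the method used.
f(n) ∈ Θ(n^(5/2))

Compare the terms by growth order. For large n, n^a · (log n)^b dominates n^a' · (log n)^b' iff a > a', or (a = a' and b > b'). Ranking the 5 terms shows the dominant one is 7 · n^(5/2). Hence f(n) ∈ Θ(n^(5/2)).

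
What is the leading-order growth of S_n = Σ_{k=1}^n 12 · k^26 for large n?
S_n ~ 4 · n^27 / 9

By integral comparison (Euler-Maclaurin), Σ_{k=1}^n 12 · k^26 = 12 · ∫_0^n x^26 dx + O(n^26) = 12 · n^27/27 = 4 · n^27 / 9 + O(n^26). (Equivalently, Faulhaber's formula gives the same leading term.)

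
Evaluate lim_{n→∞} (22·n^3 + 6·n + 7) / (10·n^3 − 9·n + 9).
lim = 22/10 = 11/5

For large n the leading n^3 terms dominate both numerator and denominator. Dividing top and bottom by n^3, every other term tends to 0, leaving 22/10 = 11/5.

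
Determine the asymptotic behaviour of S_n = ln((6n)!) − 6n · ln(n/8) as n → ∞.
S_n ~ 6n · (ln 48 − 1) + O(ln n)

Stirling: ln((6n)!) = 6n ln(6n) − 6n + O(ln n).
  S_n = 6n ln(6n) − 6n − 6n ln(n/8) + O(ln n)
      = 6n ln(6n) − 6n ln n + 6n ln 8 − 6n + O(ln n)
      = 6n ln 6 + 6n ln 8 − 6n + O(ln n)
      = 6n (ln 48 − 1) + O(ln n).
Numerically ln(48) − 1 ≈ 2.8712.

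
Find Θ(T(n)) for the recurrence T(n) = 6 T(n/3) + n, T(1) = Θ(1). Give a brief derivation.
T(n) = Θ(n^(log_3 6))

Master theorem: compare f(n) = n to n^(log_3 6) where log_3 6 ≈ 1.631. Since 1 < log_3 6, we have f(n) = O(n^(log_3 6 − ε)) for some ε > 0 — Case 1. Hence T(n) = Θ(n^(log_3 6)).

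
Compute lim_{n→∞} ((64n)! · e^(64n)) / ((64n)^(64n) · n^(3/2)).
lim = 0

Stirling: (64n)! ~ sqrt(2π·64n) · (64n/e)^(64n). Hence
  (64n)! · e^(64n) / (64n)^(64n) ~ sqrt(2π·64n).
Dividing by n^(3/2): sqrt(2π·64n) / n^(3/2) = sqrt(2π·64) · n^((1−3)/2), so the expression behaves like sqrt(2π·64) · n^((1−3)/2) → 0.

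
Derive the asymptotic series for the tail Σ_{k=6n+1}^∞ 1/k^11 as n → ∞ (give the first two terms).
Σ_{k>6n} 1/k^11 = 1/(10 · (6n)^10) − 1/(2 · (6n)^11) + O(1/(6n)^12)

Compare to the integral: ∫_{6n}^∞ x^(−11) dx = [−x^(−10)/10]_{6n}^∞ = 1/((11−1)·(6n)^10). The Euler-Maclaurin correction adds −f(6n)/2 = −1/(2·(6n)^11). Euler-Maclaurin then gives
  Σ_{k>6n} 1/k^11 = ∫_{6n}^∞ dx/x^11 − 1/(2·(6n)^11) + O(1/(6n)^12).
(Equivalently this is ζ(11) − Σ_{k≤6n} 1/k^11.)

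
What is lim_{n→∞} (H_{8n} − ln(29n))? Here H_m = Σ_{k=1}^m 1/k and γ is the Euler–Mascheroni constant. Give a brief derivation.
lim = ln(8/29) + γ

By Euler-Maclaurin, H_m = ln m + γ + O(1/m). So
  H_{8n} − ln(29n) = ln(8n) + γ − ln(29n) + O(1/n)
                       = ln(8/29) + γ + O(1/n).
Hence the limit is ln(8/29) + γ.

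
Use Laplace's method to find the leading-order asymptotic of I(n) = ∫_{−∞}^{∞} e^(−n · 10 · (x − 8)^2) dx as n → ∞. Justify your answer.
I(n) = sqrt(π/(10n))

Here φ(x) = 10 · (x − 8)^2 has its unique minimum at x* = 8 with φ(x*) = 0 and φ''(x*) = 20. Laplace's method gives
  I(n) ~ e^(−n φ(x*)) · sqrt(2π / (n · φ''(x*))) = sqrt(2π / (20n)) = sqrt(π/(10n)).
This is exact: substituting u = (x − 8)·sqrt(10n) gives I(n) = (1/sqrt(10n)) ∫_{−∞}^{∞} e^(−u^2) du = sqrt(π/(10n)).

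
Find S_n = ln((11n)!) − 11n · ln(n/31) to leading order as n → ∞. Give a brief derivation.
S_n ~ 11n · (ln 341 − 1) + O(ln n)

Stirling: ln((11n)!) = 11n ln(11n) − 11n + O(ln n).
  S_n = 11n ln(11n) − 11n − 11n ln(n/31) + O(ln n)
      = 11n ln(11n) − 11n ln n + 11n ln 31 − 11n + O(ln n)
      = 11n ln 11 + 11n ln 31 − 11n + O(ln n)
      = 11n (ln 341 − 1) + O(ln n).
Numerically ln(341) − 1 ≈ 4.8319.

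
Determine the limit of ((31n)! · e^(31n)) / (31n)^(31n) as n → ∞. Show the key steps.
lim = ∞

Stirling: (31n)! ~ sqrt(2π·31n) · (31n/e)^(31n). Hence
  (31n)! · e^(31n) / (31n)^(31n) ~ sqrt(2π·31n) = sqrt(2π·31) · sqrt(n) → ∞.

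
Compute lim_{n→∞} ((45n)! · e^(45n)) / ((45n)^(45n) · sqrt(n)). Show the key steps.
lim = sqrt(2π·45)

Stirling: (45n)! ~ sqrt(2π·45n) · (45n/e)^(45n). Hence
  (45n)! · e^(45n) / (45n)^(45n) ~ sqrt(2π·45n).
Dividing by sqrt(n): sqrt(2π·45n) / sqrt(n) = sqrt(2π·45) · n^((1−1)/2), so the limit is sqrt(2π·45).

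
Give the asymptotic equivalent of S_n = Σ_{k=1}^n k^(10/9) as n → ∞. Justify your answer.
S_n ~ (9/19) · n^(19/9)

Integral comparison: Σ_{k=1}^n k^(10/9) = ∫_0^n x^(10/9) dx + O(n^(10/9)). The integral is n^(1 + 10/9) / (1 + 10/9) = n^((10+9)/9) / ((10+9)/9) = (9/19) · n^(19/9).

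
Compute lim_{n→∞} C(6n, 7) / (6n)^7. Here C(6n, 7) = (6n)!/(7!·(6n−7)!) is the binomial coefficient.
lim = 1/7! = 1/5040

With N = 6n → ∞: C(N, 7) / N^7 = [N(N−1)…(N−6)] / (7! · N^7) = (1/7!) · 1 · (1 − 1/(6n)) · … · (1 − 6/(6n)). Each factor → 1 as N → ∞, so the limit is 1/7! = 1/5040.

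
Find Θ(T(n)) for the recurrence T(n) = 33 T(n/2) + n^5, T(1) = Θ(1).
T(n) = Θ(n^(log_2 33))

Master theorem: compare f(n) = n^5 to n^(log_2 33) where log_2 33 ≈ 5.044. Since 5 < log_2 33, we have f(n) = O(n^(log_2 33 − ε)) for some ε > 0 — Case 1. Hence T(n) = Θ(n^(log_2 33)).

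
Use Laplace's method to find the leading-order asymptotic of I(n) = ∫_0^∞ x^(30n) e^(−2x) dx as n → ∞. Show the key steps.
I(n) ~ (sqrt(2π·30n) / 2) · (30n/(2e))^(30n)

Write the integrand as exp(30n ln x − 2x) and set f(x) = 30n ln x − 2x. Then f'(x) = 30n/x − 2 = 0 at x* = 30n/2, and f''(x*) = −30n/x*^2 = −2^2/(30n). Laplace's method (interior maximum) gives
  I(n) ~ e^(f(x*)) · sqrt(2π / |f''(x*)|)
        = exp(30n ln(30n/2) − 30n) · sqrt(2π · 30n / 2^2)
        = (30n/2)^(30n) e^(−30n) · sqrt(2π·30n) / 2
        = (sqrt(2π·30n) / 2) · (30n/(2e))^(30n).
This matches Γ(30n+1)/2^(30n+1) with Stirling applied to Γ.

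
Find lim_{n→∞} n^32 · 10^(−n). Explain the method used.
lim = 0

Exponentials with base > 1 dominate every fixed polynomial: for any fixed c, n^c / 10^n → 0 as n → ∞ (e.g. by the ratio test, or by writing 10^n = e^(n ln 10) and noting e^(n ln 10) / n^c → ∞). Hence n^32 · 10^(−n) = n^32 / 10^n → 0.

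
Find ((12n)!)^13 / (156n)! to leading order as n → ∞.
((12n)!)^13/(156n)! ~ ((2π·12n)^(12/2) / sqrt(13)) · 13^(−13·12n)  →  0

Write N = 12n. Stirling: N! ~ sqrt(2π N)(N/e)^N and (13N)! ~ sqrt(2π·13N)·(13N/e)^(13N).
  (N!)^13/(13N)! ~ (2π N)^(13/2) (N/e)^(13N) / [sqrt(2π·13N) (13N/e)^(13N)]
     = (2π N)^(13/2) / sqrt(2π·13N) · (N/(13N))^(13N)
     = (2π N)^((13−1)/2) / sqrt(13) · 13^(−13N).
Since 13^13 > 1, the factor 13^(−13N) decays exponentially, so the ratio → 0. Substituting N = 12n gives the stated form.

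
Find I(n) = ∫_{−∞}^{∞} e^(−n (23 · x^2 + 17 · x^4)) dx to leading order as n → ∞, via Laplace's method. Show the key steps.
I(n) ~ sqrt(π/(23n))

φ(x) = 23 · x^2 + 17 · x^4 has its unique global minimum at x* = 0 (since φ'(x) = 46x + 68x^3 = 0 only at x = 0 for real x with both coefficients positive, and φ → ∞ as |x| → ∞). At x* = 0, φ(0) = 0 and φ''(0) = 46. Laplace's method then gives
  I(n) ~ sqrt(2π / (n · φ''(0))) · e^(−n φ(0)) = sqrt(2π / (46n)) = sqrt(π/(23n)).
The 17 · x^4 term contributes only at subleading order (an O(1/n) relative correction).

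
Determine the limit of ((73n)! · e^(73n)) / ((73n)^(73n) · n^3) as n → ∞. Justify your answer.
lim = 0

Stirling: (73n)! ~ sqrt(2π·73n) · (73n/e)^(73n). Hence
  (73n)! · e^(73n) / (73n)^(73n) ~ sqrt(2π·73n).
Dividing by n^3: sqrt(2π·73n) / n^3 = sqrt(2π·73) · n^((1−6)/2), so the expression behaves like sqrt(2π·73) · n^((1−6)/2) → 0.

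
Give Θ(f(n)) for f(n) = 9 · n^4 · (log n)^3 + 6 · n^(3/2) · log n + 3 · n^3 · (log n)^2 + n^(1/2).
f(n) ∈ Θ(n^4 · (log n)^3)

Compare the terms by growth order. For large n, n^a · (log n)^b dominates n^a' · (log n)^b' iff a > a', or (a = a' and b > b'). Ranking the 4 terms shows the dominant one is 9 · n^4 · (log n)^3. Hence f(n) ∈ Θ(n^4 · (log n)^3).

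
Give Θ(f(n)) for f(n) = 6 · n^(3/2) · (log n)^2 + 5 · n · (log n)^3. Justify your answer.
f(n) ∈ Θ(n^(3/2) · (log n)^2)

Compare the terms by growth order. For large n, n^a · (log n)^b dominates n^a' · (log n)^b' iff a > a', or (a = a' and b > b'). Ranking the 2 terms shows the dominant one is 6 · n^(3/2) · (log n)^2. Hence f(n) ∈ Θ(n^(3/2) · (log n)^2).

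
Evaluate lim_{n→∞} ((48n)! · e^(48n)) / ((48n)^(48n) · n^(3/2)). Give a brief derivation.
lim = 0

Stirling: (48n)! ~ sqrt(2π·48n) · (48n/e)^(48n). Hence
  (48n)! · e^(48n) / (48n)^(48n) ~ sqrt(2π·48n).
Dividing by n^(3/2): sqrt(2π·48n) / n^(3/2) = sqrt(2π·48) · n^((1−3)/2), so the expression behaves like sqrt(2π·48) · n^((1−3)/2) → 0.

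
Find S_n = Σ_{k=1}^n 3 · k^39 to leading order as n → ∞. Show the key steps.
S_n ~ 3 · n^40 / 40

By integral comparison (Euler-Maclaurin), Σ_{k=1}^n 3 · k^39 = 3 · ∫_0^n x^39 dx + O(n^39) = 3 · n^40/40 + O(n^39). (Equivalently, Faulhaber's formula gives the same leading term.)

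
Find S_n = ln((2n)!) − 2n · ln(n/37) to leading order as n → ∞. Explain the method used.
S_n ~ 2n · (ln 74 − 1) + O(ln n)

Stirling: ln((2n)!) = 2n ln(2n) − 2n + O(ln n).
  S_n = 2n ln(2n) − 2n − 2n ln(n/37) + O(ln n)
      = 2n ln(2n) − 2n ln n + 2n ln 37 − 2n + O(ln n)
      = 2n ln 2 + 2n ln 37 − 2n + O(ln n)
      = 2n (ln 74 − 1) + O(ln n).
Numerically ln(74) − 1 ≈ 3.3041.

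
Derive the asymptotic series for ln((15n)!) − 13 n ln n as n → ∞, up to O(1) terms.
ln((15n)!) − 13 n ln n = 2 n ln n + 15(ln 15 − 1) n + (1/2) ln(2π·15n) + O(1/n)

Stirling: ln((15n)!) = 15n ln(15n) − 15n + (1/2) ln(2π·15n) + O(1/n).
Expand 15n ln(15n) = 15n (ln n + ln 15) = 15n ln n + 15n ln 15.
Subtract 13n ln n: leading term is (15 − 13) n ln n = 2 n ln n. The next term is 15n ln 15 − 15n = 15(ln 15 − 1) n. Then the (1/2) ln(2π·15n) correction.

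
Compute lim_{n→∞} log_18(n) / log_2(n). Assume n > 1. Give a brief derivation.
lim = ln(2) / ln(18) = log_18(2)

Change of base: log_18(n) = ln n / ln 18 and log_2(n) = ln n / ln 2. The ratio is (ln n / ln 18) · (ln 2 / ln n) = ln 2 / ln 18, a constant independent of n. So the limit is ln 2 / ln 18 = log_18(2).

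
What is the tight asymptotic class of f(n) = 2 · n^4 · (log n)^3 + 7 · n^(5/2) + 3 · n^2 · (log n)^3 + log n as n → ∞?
f(n) ∈ Θ(n^4 · (log n)^3)

Compare the terms by growth order. For large n, n^a · (log n)^b dominates n^a' · (log n)^b' iff a > a', or (a = a' and b > b'). Ranking the 4 terms shows the dominant one is 2 · n^4 · (log n)^3. Hence f(n) ∈ Θ(n^4 · (log n)^3).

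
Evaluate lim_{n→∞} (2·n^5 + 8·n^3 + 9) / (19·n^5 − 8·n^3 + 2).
lim = 2/19

For large n the leading n^5 terms dominate both numerator and denominator. Dividing top and bottom by n^5, every other term tends to 0, leaving 2/19.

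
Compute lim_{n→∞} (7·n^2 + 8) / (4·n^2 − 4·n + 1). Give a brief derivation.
lim = 7/4

For large n the leading n^2 terms dominate both numerator and denominator. Dividing top and bottom by n^2, every other term tends to 0, leaving 7/4.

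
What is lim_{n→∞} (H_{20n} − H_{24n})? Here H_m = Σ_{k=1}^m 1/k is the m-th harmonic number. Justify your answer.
lim = ln(20/24) = ln(5/6)

Euler-Maclaurin gives H_m = ln m + γ + 1/(2m) + O(1/m^2). The γ and O(1/m) terms cancel in the difference:
  H_{20n} − H_{24n} = ln(20n) − ln(24n) + O(1/n) = ln(20/24) + O(1/n).
Hence the limit is ln(20/24) = ln(5/6).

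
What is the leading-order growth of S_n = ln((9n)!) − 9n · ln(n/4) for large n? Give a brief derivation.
S_n ~ 9n · (ln 36 − 1) + O(ln n)

Stirling: ln((9n)!) = 9n ln(9n) − 9n + O(ln n).
  S_n = 9n ln(9n) − 9n − 9n ln(n/4) + O(ln n)
      = 9n ln(9n) − 9n ln n + 9n ln 4 − 9n + O(ln n)
      = 9n ln 9 + 9n ln 4 − 9n + O(ln n)
      = 9n (ln 36 − 1) + O(ln n).
Numerically ln(36) − 1 ≈ 2.5835.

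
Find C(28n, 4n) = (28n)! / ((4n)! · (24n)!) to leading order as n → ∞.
C(28n, 4n) ~ (823543/46656)^(4n) · sqrt(7/(12π·4n))

Write N = 4n. Apply Stirling to each factorial:
  (7N)! ~ sqrt(2π·7N) · (7N/e)^(7N),
  N! ~ sqrt(2π N) · (N/e)^N,
  (6N)! ~ sqrt(2π·6N) · (6N/e)^(6N).
The exponential factors combine to (7N)^(7N) / (N^N · (6N)^(6N)) = 7^(7N)/6^(6N) = (7^7/6^6)^N = (823543/46656)^N.
The square-root prefactors combine to sqrt(2π·7N) / (sqrt(2π N)·sqrt(2π·6N)) = sqrt(7 / (2π·6·N)) = sqrt(7/(12π·4n)).
Substituting N = 4n: C(28n, 4n) ~ (823543/46656)^(4n) · sqrt(7/(12π·4n)).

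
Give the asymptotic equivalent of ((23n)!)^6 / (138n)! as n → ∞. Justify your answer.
((23n)!)^6/(138n)! ~ ((2π·23n)^(5/2) / sqrt(6)) · 6^(−6·23n)  →  0

Write N = 23n. Stirling: N! ~ sqrt(2π N)(N/e)^N and (6N)! ~ sqrt(2π·6N)·(6N/e)^(6N).
  (N!)^6/(6N)! ~ (2π N)^(6/2) (N/e)^(6N) / [sqrt(2π·6N) (6N/e)^(6N)]
     = (2π N)^(6/2) / sqrt(2π·6N) · (N/(6N))^(6N)
     = (2π N)^((6−1)/2) / sqrt(6) · 6^(−6N).
Since 6^6 > 1, the factor 6^(−6N) decays exponentially, so the ratio → 0. Substituting N = 23n gives the stated form.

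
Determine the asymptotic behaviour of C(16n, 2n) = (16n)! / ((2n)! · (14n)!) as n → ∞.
C(16n, 2n) ~ (16777216/823543)^(2n) · sqrt(4/(7π·2n))

Write N = 2n. Apply Stirling to each factorial:
  (8N)! ~ sqrt(2π·8N) · (8N/e)^(8N),
  N! ~ sqrt(2π N) · (N/e)^N,
  (7N)! ~ sqrt(2π·7N) · (7N/e)^(7N).
The exponential factors combine to (8N)^(8N) / (N^N · (7N)^(7N)) = 8^(8N)/7^(7N) = (8^8/7^7)^N = (16777216/823543)^N.
The square-root prefactors combine to sqrt(2π·8N) / (sqrt(2π N)·sqrt(2π·7N)) = sqrt(8 / (2π·7·N)) = sqrt(4/(7π·2n)).
Substituting N = 2n: C(16n, 2n) ~ (16777216/823543)^(2n) · sqrt(4/(7π·2n)).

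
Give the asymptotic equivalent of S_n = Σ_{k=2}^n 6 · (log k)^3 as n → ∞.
S_n ~ 6 · n · (log n)^3

By integral comparison, S_n = ∫_1^n 6 · (log x)^3 dx + O((log n)^3). For the integral, the leading term of ∫_1^n (log x)^3 dx is n · (log n)^3 (by repeated integration by parts; each step lowers the log-exponent and produces a relatively O(1/log n) correction). Hence S_n ~ 6 · n · (log n)^3.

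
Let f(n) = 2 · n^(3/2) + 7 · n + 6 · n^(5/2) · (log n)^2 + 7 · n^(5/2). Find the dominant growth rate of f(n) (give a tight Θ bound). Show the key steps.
f(n) ∈ Θ(n^(5/2) · (log n)^2)

Compare the terms by growth order. For large n, n^a · (log n)^b dominates n^a' · (log n)^b' iff a > a', or (a = a' and b > b'). Ranking the 4 terms shows the dominant one is 6 · n^(5/2) · (log n)^2. Hence f(n) ∈ Θ(n^(5/2) · (log n)^2).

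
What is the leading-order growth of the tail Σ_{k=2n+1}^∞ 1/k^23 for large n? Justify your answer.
Σ_{k>2n} 1/k^23 ~ 1/(22 · (2n)^22)

Compare to the integral: ∫_{2n}^∞ x^(−23) dx = [−x^(−22)/22]_{2n}^∞ = 1/((23−1)·(2n)^22). Euler-Maclaurin then gives
  Σ_{k>2n} 1/k^23 = ∫_{2n}^∞ dx/x^23 − 1/(2·(2n)^23) + O(1/(2n)^24).
(Equivalently this is ζ(23) − Σ_{k≤2n} 1/k^23.)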